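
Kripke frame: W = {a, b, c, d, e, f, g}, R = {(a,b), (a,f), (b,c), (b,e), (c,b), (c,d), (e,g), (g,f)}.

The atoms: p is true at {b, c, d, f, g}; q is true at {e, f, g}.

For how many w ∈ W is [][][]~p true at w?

a: successors {b, f}; [][]~p there: b:F, f:T. ✗
b: successors {c, e}; [][]~p there: c:F, e:F. ✗
c: successors {b, d}; [][]~p there: b:F, d:T. ✗
d: no successors, so [][][]~p holds vacuously. ✓
e: successors {g}; [][]~p there: g:T. ✓
f: no successors, so [][][]~p holds vacuously. ✓
g: successors {f}; [][]~p there: f:T. ✓
Satisfying worlds: {d, e, f, g}.

4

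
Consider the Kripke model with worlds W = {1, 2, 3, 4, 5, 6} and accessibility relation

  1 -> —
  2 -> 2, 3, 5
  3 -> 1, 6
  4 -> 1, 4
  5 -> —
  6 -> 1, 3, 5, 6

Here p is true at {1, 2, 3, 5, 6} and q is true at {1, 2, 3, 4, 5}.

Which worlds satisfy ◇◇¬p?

{4}

1: no successors, so ◇◇¬p fails. ✗
2: successors {2, 3, 5}; ◇¬p there: 2:F, 3:F, 5:F. ✗
3: successors {1, 6}; ◇¬p there: 1:F, 6:F. ✗
4: successors {1, 4}; ◇¬p there: 1:F, 4:T. ✓
5: no successors, so ◇◇¬p fails. ✗
6: successors {1, 3, 5, 6}; ◇¬p there: 1:F, 3:F, 5:F, 6:F. ✗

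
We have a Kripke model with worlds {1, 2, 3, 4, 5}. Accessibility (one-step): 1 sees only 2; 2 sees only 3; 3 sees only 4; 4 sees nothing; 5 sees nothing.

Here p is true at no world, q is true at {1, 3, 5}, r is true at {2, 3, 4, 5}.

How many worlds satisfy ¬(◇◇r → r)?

1: ◇◇r → r is F. ✓
2: ◇◇r → r is T. ✗
3: ◇◇r → r is T. ✗
4: ◇◇r → r is T. ✗
5: ◇◇r → r is T. ✗
Satisfying worlds: {1}.

1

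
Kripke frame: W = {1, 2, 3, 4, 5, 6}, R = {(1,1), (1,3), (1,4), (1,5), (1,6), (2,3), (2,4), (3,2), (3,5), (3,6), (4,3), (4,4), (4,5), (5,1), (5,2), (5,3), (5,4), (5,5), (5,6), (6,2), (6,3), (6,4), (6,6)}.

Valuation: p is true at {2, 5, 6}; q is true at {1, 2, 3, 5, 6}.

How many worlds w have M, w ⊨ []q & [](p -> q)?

1: []q is F, [](p -> q) is T. ✗
2: []q is F, [](p -> q) is T. ✗
3: []q is T, [](p -> q) is T. ✓
4: []q is F, [](p -> q) is T. ✗
5: []q is F, [](p -> q) is T. ✗
6: []q is F, [](p -> q) is T. ✗
Satisfying worlds: {3}.

1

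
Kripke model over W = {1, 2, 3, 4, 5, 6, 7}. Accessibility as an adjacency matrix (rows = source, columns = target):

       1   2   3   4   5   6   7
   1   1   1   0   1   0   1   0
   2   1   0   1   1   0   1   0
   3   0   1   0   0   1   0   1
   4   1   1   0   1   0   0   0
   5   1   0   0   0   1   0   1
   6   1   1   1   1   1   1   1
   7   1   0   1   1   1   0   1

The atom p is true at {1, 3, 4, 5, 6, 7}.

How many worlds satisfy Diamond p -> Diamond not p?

4

1: Diamond p is T, Diamond not p is T. ✓
2: Diamond p is T, Diamond not p is F. ✗
3: Diamond p is T, Diamond not p is T. ✓
4: Diamond p is T, Diamond not p is T. ✓
5: Diamond p is T, Diamond not p is F. ✗
6: Diamond p is T, Diamond not p is T. ✓
7: Diamond p is T, Diamond not p is F. ✗
Satisfying worlds: {1, 3, 4, 6}.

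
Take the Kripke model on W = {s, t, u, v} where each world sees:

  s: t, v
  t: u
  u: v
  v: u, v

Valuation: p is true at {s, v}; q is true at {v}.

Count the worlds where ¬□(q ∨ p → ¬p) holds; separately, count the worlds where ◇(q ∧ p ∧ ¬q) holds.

3 and 0

For ¬□(q ∨ p → ¬p):
s: □(q ∨ p → ¬p) is F. ✓
t: □(q ∨ p → ¬p) is T. ✗
u: □(q ∨ p → ¬p) is F. ✓
v: □(q ∨ p → ¬p) is F. ✓
— 3 worlds.
For ◇(q ∧ p ∧ ¬q):
s: successors {t, v}; q ∧ p ∧ ¬q there: t:F, v:F. ✗
t: successors {u}; q ∧ p ∧ ¬q there: u:F. ✗
u: successors {v}; q ∧ p ∧ ¬q there: v:F. ✗
v: successors {u, v}; q ∧ p ∧ ¬q there: u:F, v:F. ✗
— 0 worlds.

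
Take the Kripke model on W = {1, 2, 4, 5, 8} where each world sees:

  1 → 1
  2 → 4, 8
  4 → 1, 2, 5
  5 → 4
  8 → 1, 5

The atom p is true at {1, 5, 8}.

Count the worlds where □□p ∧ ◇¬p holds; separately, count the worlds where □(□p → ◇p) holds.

For □□p ∧ ◇¬p:
1: □□p is T, ◇¬p is F. ✗
2: □□p is F, ◇¬p is T. ✗
4: □□p is F, ◇¬p is T. ✗
5: □□p is F, ◇¬p is T. ✗
8: □□p is F, ◇¬p is F. ✗
— 0 worlds.
For □(□p → ◇p):
1: successors {1}; □p → ◇p there: 1:T. ✓
2: successors {4, 8}; □p → ◇p there: 4:T, 8:T. ✓
4: successors {1, 2, 5}; □p → ◇p there: 1:T, 2:T, 5:T. ✓
5: successors {4}; □p → ◇p there: 4:T. ✓
8: successors {1, 5}; □p → ◇p there: 1:T, 5:T. ✓
— 5 worlds.

0 and 5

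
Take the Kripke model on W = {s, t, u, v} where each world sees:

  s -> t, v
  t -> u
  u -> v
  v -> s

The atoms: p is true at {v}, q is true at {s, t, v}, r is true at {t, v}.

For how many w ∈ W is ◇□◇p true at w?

2

s: successors {t, v}; □◇p there: t:T, v:T. ✓
t: successors {u}; □◇p there: u:F. ✗
u: successors {v}; □◇p there: v:T. ✓
v: successors {s}; □◇p there: s:F. ✗
Satisfying worlds: {s, u}.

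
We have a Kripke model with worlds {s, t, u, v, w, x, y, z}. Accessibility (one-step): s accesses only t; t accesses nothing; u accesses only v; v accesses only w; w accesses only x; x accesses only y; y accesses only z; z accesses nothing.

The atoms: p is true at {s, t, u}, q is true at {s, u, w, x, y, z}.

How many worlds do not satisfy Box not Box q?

s: successors {t}; not Box q there: t:F. ✗
t: no successors, so Box not Box q holds vacuously. ✓
u: successors {v}; not Box q there: v:F. ✗
v: successors {w}; not Box q there: w:F. ✗
w: successors {x}; not Box q there: x:F. ✗
x: successors {y}; not Box q there: y:F. ✗
y: successors {z}; not Box q there: z:F. ✗
z: no successors, so Box not Box q holds vacuously. ✓
Satisfying worlds: {t, z}.
So Box not Box q fails at the other 6 worlds.

6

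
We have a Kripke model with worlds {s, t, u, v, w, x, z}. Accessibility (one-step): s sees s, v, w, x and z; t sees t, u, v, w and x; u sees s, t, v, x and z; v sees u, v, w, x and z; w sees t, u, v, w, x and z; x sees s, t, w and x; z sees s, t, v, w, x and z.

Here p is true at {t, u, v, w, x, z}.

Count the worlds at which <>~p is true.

s: successors {s, v, w, x, z}; ~p there: s:T, v:F, w:F, x:F, z:F. ✓
t: successors {t, u, v, w, x}; ~p there: t:F, u:F, v:F, w:F, x:F. ✗
u: successors {s, t, v, x, z}; ~p there: s:T, t:F, v:F, x:F, z:F. ✓
v: successors {u, v, w, x, z}; ~p there: u:F, v:F, w:F, x:F, z:F. ✗
w: successors {t, u, v, w, x, z}; ~p there: t:F, u:F, v:F, w:F, x:F, z:F. ✗
x: successors {s, t, w, x}; ~p there: s:T, t:F, w:F, x:F. ✓
z: successors {s, t, v, w, x, z}; ~p there: s:T, t:F, v:F, w:F, x:F, z:F. ✓
Satisfying worlds: {s, u, x, z}.

4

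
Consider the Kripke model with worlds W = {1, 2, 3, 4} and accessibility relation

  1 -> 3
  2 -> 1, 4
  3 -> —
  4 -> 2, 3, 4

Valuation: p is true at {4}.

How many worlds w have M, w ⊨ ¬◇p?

2

1: ◇p is F. ✓
2: ◇p is T. ✗
3: ◇p is F. ✓
4: ◇p is T. ✗
Satisfying worlds: {1, 3}.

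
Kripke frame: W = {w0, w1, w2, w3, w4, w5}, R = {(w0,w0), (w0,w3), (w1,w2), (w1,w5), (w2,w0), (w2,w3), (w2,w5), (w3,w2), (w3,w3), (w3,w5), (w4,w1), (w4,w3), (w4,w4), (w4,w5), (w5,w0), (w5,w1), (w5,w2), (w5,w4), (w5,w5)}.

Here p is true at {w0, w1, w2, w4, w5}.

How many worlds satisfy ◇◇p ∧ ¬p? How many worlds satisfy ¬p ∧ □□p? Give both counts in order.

1 and 0

For ◇◇p ∧ ¬p:
w0: ◇◇p is T, ¬p is F. ✗
w1: ◇◇p is T, ¬p is F. ✗
w2: ◇◇p is T, ¬p is F. ✗
w3: ◇◇p is T, ¬p is T. ✓
w4: ◇◇p is T, ¬p is F. ✗
w5: ◇◇p is T, ¬p is F. ✗
— 1 world.
For ¬p ∧ □□p:
w0: ¬p is F, □□p is F. ✗
w1: ¬p is F, □□p is F. ✗
w2: ¬p is F, □□p is F. ✗
w3: ¬p is T, □□p is F. ✗
w4: ¬p is F, □□p is F. ✗
w5: ¬p is F, □□p is F. ✗
— 0 worlds.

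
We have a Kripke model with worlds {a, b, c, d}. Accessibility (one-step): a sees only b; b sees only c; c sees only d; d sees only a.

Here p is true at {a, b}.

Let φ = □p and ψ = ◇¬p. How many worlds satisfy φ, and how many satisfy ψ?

For □p:
a: successors {b}; p there: b:T. ✓
b: successors {c}; p there: c:F. ✗
c: successors {d}; p there: d:F. ✗
d: successors {a}; p there: a:T. ✓
— 2 worlds.
For ◇¬p:
a: successors {b}; ¬p there: b:F. ✗
b: successors {c}; ¬p there: c:T. ✓
c: successors {d}; ¬p there: d:T. ✓
d: successors {a}; ¬p there: a:F. ✗
— 2 worlds.

2 and 2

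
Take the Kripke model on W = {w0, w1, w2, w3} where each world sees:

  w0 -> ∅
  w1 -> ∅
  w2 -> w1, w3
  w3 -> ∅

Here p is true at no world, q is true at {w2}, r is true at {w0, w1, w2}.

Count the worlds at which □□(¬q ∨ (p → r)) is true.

4

w0: no successors, so □□(¬q ∨ (p → r)) holds vacuously. ✓
w1: no successors, so □□(¬q ∨ (p → r)) holds vacuously. ✓
w2: successors {w1, w3}; □(¬q ∨ (p → r)) there: w1:T, w3:T. ✓
w3: no successors, so □□(¬q ∨ (p → r)) holds vacuously. ✓
Satisfying worlds: {w0, w1, w2, w3}.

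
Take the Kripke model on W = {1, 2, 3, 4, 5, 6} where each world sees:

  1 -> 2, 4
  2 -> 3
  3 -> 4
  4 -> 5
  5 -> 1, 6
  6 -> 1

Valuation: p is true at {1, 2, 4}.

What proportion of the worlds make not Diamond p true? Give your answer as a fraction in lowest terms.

1: Diamond p is T. ✗
2: Diamond p is F. ✓
3: Diamond p is T. ✗
4: Diamond p is F. ✓
5: Diamond p is T. ✗
6: Diamond p is T. ✗
That's 2 of 6 worlds, so 2/6 = 1/3.

1/3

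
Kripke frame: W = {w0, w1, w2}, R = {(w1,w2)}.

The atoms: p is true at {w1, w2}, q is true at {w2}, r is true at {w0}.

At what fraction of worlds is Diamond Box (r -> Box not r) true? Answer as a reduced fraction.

1/3

w0: no successors, so Diamond Box (r -> Box not r) fails. ✗
w1: successors {w2}; Box (r -> Box not r) there: w2:T. ✓
w2: no successors, so Diamond Box (r -> Box not r) fails. ✗
That's 1 of 3 worlds, so 1/3.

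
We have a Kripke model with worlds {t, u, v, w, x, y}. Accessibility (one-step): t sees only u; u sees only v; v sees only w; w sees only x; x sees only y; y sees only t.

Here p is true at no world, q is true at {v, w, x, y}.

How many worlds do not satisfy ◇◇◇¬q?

t: successors {u}; ◇◇¬q there: u:F. ✗
u: successors {v}; ◇◇¬q there: v:F. ✗
v: successors {w}; ◇◇¬q there: w:F. ✗
w: successors {x}; ◇◇¬q there: x:T. ✓
x: successors {y}; ◇◇¬q there: y:T. ✓
y: successors {t}; ◇◇¬q there: t:F. ✗
Satisfying worlds: {w, x}.
So ◇◇◇¬q fails at the other 4 worlds.

4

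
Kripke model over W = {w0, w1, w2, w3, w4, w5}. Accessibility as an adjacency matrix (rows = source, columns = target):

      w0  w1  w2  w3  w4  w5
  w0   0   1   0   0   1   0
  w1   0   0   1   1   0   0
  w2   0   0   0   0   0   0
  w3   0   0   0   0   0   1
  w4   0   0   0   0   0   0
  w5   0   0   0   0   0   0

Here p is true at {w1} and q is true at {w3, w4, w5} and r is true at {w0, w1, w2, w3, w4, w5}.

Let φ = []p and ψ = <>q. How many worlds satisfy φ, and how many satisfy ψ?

For []p:
w0: successors {w1, w4}; p there: w1:T, w4:F. ✗
w1: successors {w2, w3}; p there: w2:F, w3:F. ✗
w2: no successors, so []p holds vacuously. ✓
w3: successors {w5}; p there: w5:F. ✗
w4: no successors, so []p holds vacuously. ✓
w5: no successors, so []p holds vacuously. ✓
— 3 worlds.
For <>q:
w0: successors {w1, w4}; q there: w1:F, w4:T. ✓
w1: successors {w2, w3}; q there: w2:F, w3:T. ✓
w2: no successors, so <>q fails. ✗
w3: successors {w5}; q there: w5:T. ✓
w4: no successors, so <>q fails. ✗
w5: no successors, so <>q fails. ✗
— 3 worlds.

3 and 3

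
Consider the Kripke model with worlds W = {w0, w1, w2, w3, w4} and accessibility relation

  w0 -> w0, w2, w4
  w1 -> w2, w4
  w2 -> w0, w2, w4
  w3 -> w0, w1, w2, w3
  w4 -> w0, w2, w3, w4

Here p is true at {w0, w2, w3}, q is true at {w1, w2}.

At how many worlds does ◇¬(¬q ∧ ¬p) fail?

0

w0: successors {w0, w2, w4}; ¬(¬q ∧ ¬p) there: w0:T, w2:T, w4:F. ✓
w1: successors {w2, w4}; ¬(¬q ∧ ¬p) there: w2:T, w4:F. ✓
w2: successors {w0, w2, w4}; ¬(¬q ∧ ¬p) there: w0:T, w2:T, w4:F. ✓
w3: successors {w0, w1, w2, w3}; ¬(¬q ∧ ¬p) there: w0:T, w1:T, w2:T, w3:T. ✓
w4: successors {w0, w2, w3, w4}; ¬(¬q ∧ ¬p) there: w0:T, w2:T, w3:T, w4:F. ✓
Satisfying worlds: {w0, w1, w2, w3, w4}.
So ◇¬(¬q ∧ ¬p) fails at the other 0 worlds.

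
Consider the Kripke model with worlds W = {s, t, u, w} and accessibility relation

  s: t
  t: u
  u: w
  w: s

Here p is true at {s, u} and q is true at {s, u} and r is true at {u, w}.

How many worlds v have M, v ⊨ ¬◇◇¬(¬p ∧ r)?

s: ◇◇¬(¬p ∧ r) is T. ✗
t: ◇◇¬(¬p ∧ r) is F. ✓
u: ◇◇¬(¬p ∧ r) is T. ✗
w: ◇◇¬(¬p ∧ r) is T. ✗
Satisfying worlds: {t}.

1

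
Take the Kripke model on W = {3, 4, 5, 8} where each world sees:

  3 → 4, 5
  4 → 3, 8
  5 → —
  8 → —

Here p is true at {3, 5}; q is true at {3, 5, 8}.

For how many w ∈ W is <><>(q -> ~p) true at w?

3: successors {4, 5}; <>(q -> ~p) there: 4:T, 5:F. ✓
4: successors {3, 8}; <>(q -> ~p) there: 3:T, 8:F. ✓
5: no successors, so <><>(q -> ~p) fails. ✗
8: no successors, so <><>(q -> ~p) fails. ✗
Satisfying worlds: {3, 4}.

2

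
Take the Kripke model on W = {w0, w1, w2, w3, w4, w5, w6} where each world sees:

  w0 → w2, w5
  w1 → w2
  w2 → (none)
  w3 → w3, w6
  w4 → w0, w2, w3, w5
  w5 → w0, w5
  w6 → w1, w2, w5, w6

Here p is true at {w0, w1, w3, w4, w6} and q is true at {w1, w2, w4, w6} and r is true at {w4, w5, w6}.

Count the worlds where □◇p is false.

w0: successors {w2, w5}; ◇p there: w2:F, w5:T. ✗
w1: successors {w2}; ◇p there: w2:F. ✗
w2: no successors, so □◇p holds vacuously. ✓
w3: successors {w3, w6}; ◇p there: w3:T, w6:T. ✓
w4: successors {w0, w2, w3, w5}; ◇p there: w0:F, w2:F, w3:T, w5:T. ✗
w5: successors {w0, w5}; ◇p there: w0:F, w5:T. ✗
w6: successors {w1, w2, w5, w6}; ◇p there: w1:F, w2:F, w5:T, w6:T. ✗
Satisfying worlds: {w2, w3}.
So □◇p fails at the other 5 worlds.

5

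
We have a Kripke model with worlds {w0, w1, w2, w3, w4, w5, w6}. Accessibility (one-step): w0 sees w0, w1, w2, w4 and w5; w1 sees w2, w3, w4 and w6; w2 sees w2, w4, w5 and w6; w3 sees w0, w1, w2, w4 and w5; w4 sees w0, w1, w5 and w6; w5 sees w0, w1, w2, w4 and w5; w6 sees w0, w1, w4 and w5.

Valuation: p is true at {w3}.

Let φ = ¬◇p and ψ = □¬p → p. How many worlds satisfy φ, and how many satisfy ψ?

6 and 2

For ¬◇p:
w0: ◇p is F. ✓
w1: ◇p is T. ✗
w2: ◇p is F. ✓
w3: ◇p is F. ✓
w4: ◇p is F. ✓
w5: ◇p is F. ✓
w6: ◇p is F. ✓
— 6 worlds.
For □¬p → p:
w0: □¬p is T, p is F. ✗
w1: □¬p is F, p is F. ✓
w2: □¬p is T, p is F. ✗
w3: □¬p is T, p is T. ✓
w4: □¬p is T, p is F. ✗
w5: □¬p is T, p is F. ✗
w6: □¬p is T, p is F. ✗
— 2 worlds.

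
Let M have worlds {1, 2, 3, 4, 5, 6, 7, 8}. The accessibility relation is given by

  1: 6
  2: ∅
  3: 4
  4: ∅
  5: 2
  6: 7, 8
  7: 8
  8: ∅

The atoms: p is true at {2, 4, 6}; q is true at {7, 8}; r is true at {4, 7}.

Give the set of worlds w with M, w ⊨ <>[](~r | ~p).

{1, 3, 5, 6, 7}

1: successors {6}; [](~r | ~p) there: 6:T. ✓
2: no successors, so <>[](~r | ~p) fails. ✗
3: successors {4}; [](~r | ~p) there: 4:T. ✓
4: no successors, so <>[](~r | ~p) fails. ✗
5: successors {2}; [](~r | ~p) there: 2:T. ✓
6: successors {7, 8}; [](~r | ~p) there: 7:T, 8:T. ✓
7: successors {8}; [](~r | ~p) there: 8:T. ✓
8: no successors, so <>[](~r | ~p) fails. ✗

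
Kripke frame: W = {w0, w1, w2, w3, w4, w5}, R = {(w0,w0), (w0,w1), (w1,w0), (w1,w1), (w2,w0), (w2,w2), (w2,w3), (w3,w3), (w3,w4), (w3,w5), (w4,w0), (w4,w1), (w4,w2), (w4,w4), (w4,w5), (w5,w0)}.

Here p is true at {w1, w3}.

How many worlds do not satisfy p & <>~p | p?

w0: p & <>~p is F, p is F. ✗
w1: p & <>~p is T, p is T. ✓
w2: p & <>~p is F, p is F. ✗
w3: p & <>~p is T, p is T. ✓
w4: p & <>~p is F, p is F. ✗
w5: p & <>~p is F, p is F. ✗
Satisfying worlds: {w1, w3}.
So p & <>~p | p fails at the other 4 worlds.

4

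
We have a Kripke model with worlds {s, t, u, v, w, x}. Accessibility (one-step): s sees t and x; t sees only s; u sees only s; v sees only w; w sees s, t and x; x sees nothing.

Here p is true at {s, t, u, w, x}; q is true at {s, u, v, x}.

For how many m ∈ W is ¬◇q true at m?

2

s: ◇q is T. ✗
t: ◇q is T. ✗
u: ◇q is T. ✗
v: ◇q is F. ✓
w: ◇q is T. ✗
x: ◇q is F. ✓
Satisfying worlds: {v, x}.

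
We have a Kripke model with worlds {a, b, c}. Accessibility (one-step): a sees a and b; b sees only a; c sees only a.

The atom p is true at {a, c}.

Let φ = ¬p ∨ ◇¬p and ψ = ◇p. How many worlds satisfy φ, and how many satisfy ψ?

2 and 3

For ¬p ∨ ◇¬p:
a: ¬p is F, ◇¬p is T. ✓
b: ¬p is T, ◇¬p is F. ✓
c: ¬p is F, ◇¬p is F. ✗
— 2 worlds.
For ◇p:
a: successors {a, b}; p there: a:T, b:F. ✓
b: successors {a}; p there: a:T. ✓
c: successors {a}; p there: a:T. ✓
— 3 worlds.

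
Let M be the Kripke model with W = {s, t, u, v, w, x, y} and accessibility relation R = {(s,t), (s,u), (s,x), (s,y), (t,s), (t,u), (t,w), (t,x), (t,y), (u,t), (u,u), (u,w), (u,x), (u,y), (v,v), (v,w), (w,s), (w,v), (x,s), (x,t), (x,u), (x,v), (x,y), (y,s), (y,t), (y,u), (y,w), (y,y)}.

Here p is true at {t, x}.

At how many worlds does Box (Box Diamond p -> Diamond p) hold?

7

s: successors {t, u, x, y}; Box Diamond p -> Diamond p there: t:T, u:T, x:T, y:T. ✓
t: successors {s, u, w, x, y}; Box Diamond p -> Diamond p there: s:T, u:T, w:T, x:T, y:T. ✓
u: successors {t, u, w, x, y}; Box Diamond p -> Diamond p there: t:T, u:T, w:T, x:T, y:T. ✓
v: successors {v, w}; Box Diamond p -> Diamond p there: v:T, w:T. ✓
w: successors {s, v}; Box Diamond p -> Diamond p there: s:T, v:T. ✓
x: successors {s, t, u, v, y}; Box Diamond p -> Diamond p there: s:T, t:T, u:T, v:T, y:T. ✓
y: successors {s, t, u, w, y}; Box Diamond p -> Diamond p there: s:T, t:T, u:T, w:T, y:T. ✓
Satisfying worlds: {s, t, u, v, w, x, y}.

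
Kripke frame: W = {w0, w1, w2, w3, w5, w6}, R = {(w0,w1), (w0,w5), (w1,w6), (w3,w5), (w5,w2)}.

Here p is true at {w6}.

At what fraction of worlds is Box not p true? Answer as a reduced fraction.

5/6

w0: successors {w1, w5}; not p there: w1:T, w5:T. ✓
w1: successors {w6}; not p there: w6:F. ✗
w2: no successors, so Box not p holds vacuously. ✓
w3: successors {w5}; not p there: w5:T. ✓
w5: successors {w2}; not p there: w2:T. ✓
w6: no successors, so Box not p holds vacuously. ✓
That's 5 of 6 worlds, so 5/6.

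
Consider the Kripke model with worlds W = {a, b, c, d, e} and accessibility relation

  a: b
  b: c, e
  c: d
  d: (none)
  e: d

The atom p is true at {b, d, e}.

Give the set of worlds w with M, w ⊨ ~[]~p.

{a, b, c, e}

a: []~p is F. ✓
b: []~p is F. ✓
c: []~p is F. ✓
d: []~p is T. ✗
e: []~p is F. ✓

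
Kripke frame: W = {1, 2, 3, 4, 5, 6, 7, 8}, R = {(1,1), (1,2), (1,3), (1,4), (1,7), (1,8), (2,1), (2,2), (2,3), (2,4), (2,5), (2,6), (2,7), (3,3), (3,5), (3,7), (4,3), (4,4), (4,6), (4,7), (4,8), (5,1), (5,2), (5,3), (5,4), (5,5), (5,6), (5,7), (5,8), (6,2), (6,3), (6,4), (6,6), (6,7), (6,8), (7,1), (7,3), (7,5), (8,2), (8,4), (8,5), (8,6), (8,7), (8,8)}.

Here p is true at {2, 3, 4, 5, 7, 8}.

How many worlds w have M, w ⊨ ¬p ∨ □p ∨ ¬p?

1: ¬p is T, □p ∨ ¬p is T. ✓
2: ¬p is F, □p ∨ ¬p is F. ✗
3: ¬p is F, □p ∨ ¬p is T. ✓
4: ¬p is F, □p ∨ ¬p is F. ✗
5: ¬p is F, □p ∨ ¬p is F. ✗
6: ¬p is T, □p ∨ ¬p is T. ✓
7: ¬p is F, □p ∨ ¬p is F. ✗
8: ¬p is F, □p ∨ ¬p is F. ✗
Satisfying worlds: {1, 3, 6}.

3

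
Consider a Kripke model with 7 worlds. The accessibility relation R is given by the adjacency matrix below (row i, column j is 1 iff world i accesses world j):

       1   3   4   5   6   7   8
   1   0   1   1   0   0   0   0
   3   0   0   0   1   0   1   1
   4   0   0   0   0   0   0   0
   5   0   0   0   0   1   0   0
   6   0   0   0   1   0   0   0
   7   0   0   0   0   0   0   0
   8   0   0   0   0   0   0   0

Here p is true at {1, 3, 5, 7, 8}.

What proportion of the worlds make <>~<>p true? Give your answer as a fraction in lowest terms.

1: successors {3, 4}; ~<>p there: 3:F, 4:T. ✓
3: successors {5, 7, 8}; ~<>p there: 5:T, 7:T, 8:T. ✓
4: no successors, so <>~<>p fails. ✗
5: successors {6}; ~<>p there: 6:F. ✗
6: successors {5}; ~<>p there: 5:T. ✓
7: no successors, so <>~<>p fails. ✗
8: no successors, so <>~<>p fails. ✗
That's 3 of 7 worlds, so 3/7.

3/7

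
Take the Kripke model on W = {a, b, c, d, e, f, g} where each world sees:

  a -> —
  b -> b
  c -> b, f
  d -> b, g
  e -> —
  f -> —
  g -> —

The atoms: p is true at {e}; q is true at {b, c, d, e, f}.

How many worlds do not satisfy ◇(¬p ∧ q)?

4

a: no successors, so ◇(¬p ∧ q) fails. ✗
b: successors {b}; ¬p ∧ q there: b:T. ✓
c: successors {b, f}; ¬p ∧ q there: b:T, f:T. ✓
d: successors {b, g}; ¬p ∧ q there: b:T, g:F. ✓
e: no successors, so ◇(¬p ∧ q) fails. ✗
f: no successors, so ◇(¬p ∧ q) fails. ✗
g: no successors, so ◇(¬p ∧ q) fails. ✗
Satisfying worlds: {b, c, d}.
So ◇(¬p ∧ q) fails at the other 4 worlds.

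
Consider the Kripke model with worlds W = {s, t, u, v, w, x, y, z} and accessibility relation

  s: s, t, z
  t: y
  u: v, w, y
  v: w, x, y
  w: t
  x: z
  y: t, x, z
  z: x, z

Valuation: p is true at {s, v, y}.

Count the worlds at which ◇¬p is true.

s: successors {s, t, z}; ¬p there: s:F, t:T, z:T. ✓
t: successors {y}; ¬p there: y:F. ✗
u: successors {v, w, y}; ¬p there: v:F, w:T, y:F. ✓
v: successors {w, x, y}; ¬p there: w:T, x:T, y:F. ✓
w: successors {t}; ¬p there: t:T. ✓
x: successors {z}; ¬p there: z:T. ✓
y: successors {t, x, z}; ¬p there: t:T, x:T, z:T. ✓
z: successors {x, z}; ¬p there: x:T, z:T. ✓
Satisfying worlds: {s, u, v, w, x, y, z}.

7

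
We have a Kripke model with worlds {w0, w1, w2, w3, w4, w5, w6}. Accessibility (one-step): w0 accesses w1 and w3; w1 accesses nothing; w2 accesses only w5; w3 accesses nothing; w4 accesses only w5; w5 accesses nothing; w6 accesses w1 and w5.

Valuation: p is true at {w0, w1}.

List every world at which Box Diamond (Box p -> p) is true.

w0: successors {w1, w3}; Diamond (Box p -> p) there: w1:F, w3:F. ✗
w1: no successors, so Box Diamond (Box p -> p) holds vacuously. ✓
w2: successors {w5}; Diamond (Box p -> p) there: w5:F. ✗
w3: no successors, so Box Diamond (Box p -> p) holds vacuously. ✓
w4: successors {w5}; Diamond (Box p -> p) there: w5:F. ✗
w5: no successors, so Box Diamond (Box p -> p) holds vacuously. ✓
w6: successors {w1, w5}; Diamond (Box p -> p) there: w1:F, w5:F. ✗

{w1, w3, w5}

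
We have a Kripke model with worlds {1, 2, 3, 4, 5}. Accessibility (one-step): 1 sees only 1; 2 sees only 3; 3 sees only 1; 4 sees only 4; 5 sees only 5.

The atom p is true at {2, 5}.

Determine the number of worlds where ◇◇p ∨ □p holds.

1

1: ◇◇p is F, □p is F. ✗
2: ◇◇p is F, □p is F. ✗
3: ◇◇p is F, □p is F. ✗
4: ◇◇p is F, □p is F. ✗
5: ◇◇p is T, □p is T. ✓
Satisfying worlds: {5}.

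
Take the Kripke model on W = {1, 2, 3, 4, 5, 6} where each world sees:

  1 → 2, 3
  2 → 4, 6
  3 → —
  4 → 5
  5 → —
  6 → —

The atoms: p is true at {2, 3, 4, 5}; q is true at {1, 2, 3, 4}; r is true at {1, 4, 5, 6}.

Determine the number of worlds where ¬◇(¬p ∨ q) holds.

4

1: ◇(¬p ∨ q) is T. ✗
2: ◇(¬p ∨ q) is T. ✗
3: ◇(¬p ∨ q) is F. ✓
4: ◇(¬p ∨ q) is F. ✓
5: ◇(¬p ∨ q) is F. ✓
6: ◇(¬p ∨ q) is F. ✓
Satisfying worlds: {3, 4, 5, 6}.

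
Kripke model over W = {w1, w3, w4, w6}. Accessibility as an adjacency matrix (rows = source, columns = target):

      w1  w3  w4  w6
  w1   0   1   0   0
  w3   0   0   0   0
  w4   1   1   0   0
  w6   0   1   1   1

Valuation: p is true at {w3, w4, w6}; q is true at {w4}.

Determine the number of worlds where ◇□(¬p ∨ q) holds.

3

w1: successors {w3}; □(¬p ∨ q) there: w3:T. ✓
w3: no successors, so ◇□(¬p ∨ q) fails. ✗
w4: successors {w1, w3}; □(¬p ∨ q) there: w1:F, w3:T. ✓
w6: successors {w3, w4, w6}; □(¬p ∨ q) there: w3:T, w4:F, w6:F. ✓
Satisfying worlds: {w1, w4, w6}.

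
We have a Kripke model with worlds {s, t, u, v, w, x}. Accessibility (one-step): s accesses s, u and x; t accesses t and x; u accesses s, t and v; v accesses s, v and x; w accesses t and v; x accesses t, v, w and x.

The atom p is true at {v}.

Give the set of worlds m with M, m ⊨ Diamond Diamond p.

{s, t, u, v, w, x}

s: successors {s, u, x}; Diamond p there: s:F, u:T, x:T. ✓
t: successors {t, x}; Diamond p there: t:F, x:T. ✓
u: successors {s, t, v}; Diamond p there: s:F, t:F, v:T. ✓
v: successors {s, v, x}; Diamond p there: s:F, v:T, x:T. ✓
w: successors {t, v}; Diamond p there: t:F, v:T. ✓
x: successors {t, v, w, x}; Diamond p there: t:F, v:T, w:T, x:T. ✓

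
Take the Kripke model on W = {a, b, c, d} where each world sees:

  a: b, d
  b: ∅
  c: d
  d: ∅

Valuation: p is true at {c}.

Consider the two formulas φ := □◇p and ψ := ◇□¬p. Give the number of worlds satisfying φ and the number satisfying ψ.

For □◇p:
a: successors {b, d}; ◇p there: b:F, d:F. ✗
b: no successors, so □◇p holds vacuously. ✓
c: successors {d}; ◇p there: d:F. ✗
d: no successors, so □◇p holds vacuously. ✓
— 2 worlds.
For ◇□¬p:
a: successors {b, d}; □¬p there: b:T, d:T. ✓
b: no successors, so ◇□¬p fails. ✗
c: successors {d}; □¬p there: d:T. ✓
d: no successors, so ◇□¬p fails. ✗
— 2 worlds.

2 and 2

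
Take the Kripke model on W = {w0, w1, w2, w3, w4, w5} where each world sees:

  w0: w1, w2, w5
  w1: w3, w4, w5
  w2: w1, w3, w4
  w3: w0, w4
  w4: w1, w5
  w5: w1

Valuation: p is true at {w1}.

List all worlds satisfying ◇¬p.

{w0, w1, w2, w3, w4}

w0: successors {w1, w2, w5}; ¬p there: w1:F, w2:T, w5:T. ✓
w1: successors {w3, w4, w5}; ¬p there: w3:T, w4:T, w5:T. ✓
w2: successors {w1, w3, w4}; ¬p there: w1:F, w3:T, w4:T. ✓
w3: successors {w0, w4}; ¬p there: w0:T, w4:T. ✓
w4: successors {w1, w5}; ¬p there: w1:F, w5:T. ✓
w5: successors {w1}; ¬p there: w1:F. ✗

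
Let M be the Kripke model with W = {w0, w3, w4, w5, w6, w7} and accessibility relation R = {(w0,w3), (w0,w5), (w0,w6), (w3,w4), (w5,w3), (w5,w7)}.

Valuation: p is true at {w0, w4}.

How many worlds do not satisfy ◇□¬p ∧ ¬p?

4

w0: ◇□¬p is T, ¬p is F. ✗
w3: ◇□¬p is T, ¬p is T. ✓
w4: ◇□¬p is F, ¬p is F. ✗
w5: ◇□¬p is T, ¬p is T. ✓
w6: ◇□¬p is F, ¬p is T. ✗
w7: ◇□¬p is F, ¬p is T. ✗
Satisfying worlds: {w3, w5}.
So ◇□¬p ∧ ¬p fails at the other 4 worlds.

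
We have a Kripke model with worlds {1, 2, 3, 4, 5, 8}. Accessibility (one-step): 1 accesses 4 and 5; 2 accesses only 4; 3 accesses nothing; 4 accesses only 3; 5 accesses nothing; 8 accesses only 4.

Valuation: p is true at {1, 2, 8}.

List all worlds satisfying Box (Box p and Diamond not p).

1: successors {4, 5}; Box p and Diamond not p there: 4:F, 5:F. ✗
2: successors {4}; Box p and Diamond not p there: 4:F. ✗
3: no successors, so Box (Box p and Diamond not p) holds vacuously. ✓
4: successors {3}; Box p and Diamond not p there: 3:F. ✗
5: no successors, so Box (Box p and Diamond not p) holds vacuously. ✓
8: successors {4}; Box p and Diamond not p there: 4:F. ✗

{3, 5}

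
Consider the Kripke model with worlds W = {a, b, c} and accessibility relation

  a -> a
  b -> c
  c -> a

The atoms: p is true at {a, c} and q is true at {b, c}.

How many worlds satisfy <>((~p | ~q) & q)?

a: successors {a}; (~p | ~q) & q there: a:F. ✗
b: successors {c}; (~p | ~q) & q there: c:F. ✗
c: successors {a}; (~p | ~q) & q there: a:F. ✗
Satisfying worlds: ∅.

0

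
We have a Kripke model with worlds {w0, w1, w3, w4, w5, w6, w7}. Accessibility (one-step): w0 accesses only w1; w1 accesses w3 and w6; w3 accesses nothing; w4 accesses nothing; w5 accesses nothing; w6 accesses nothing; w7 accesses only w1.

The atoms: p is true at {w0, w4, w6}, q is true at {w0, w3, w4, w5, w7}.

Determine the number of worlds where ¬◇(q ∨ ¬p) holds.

w0: ◇(q ∨ ¬p) is T. ✗
w1: ◇(q ∨ ¬p) is T. ✗
w3: ◇(q ∨ ¬p) is F. ✓
w4: ◇(q ∨ ¬p) is F. ✓
w5: ◇(q ∨ ¬p) is F. ✓
w6: ◇(q ∨ ¬p) is F. ✓
w7: ◇(q ∨ ¬p) is T. ✗
Satisfying worlds: {w3, w4, w5, w6}.

4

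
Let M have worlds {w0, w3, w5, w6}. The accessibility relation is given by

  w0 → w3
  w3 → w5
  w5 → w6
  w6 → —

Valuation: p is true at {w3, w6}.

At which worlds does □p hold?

{w0, w5, w6}

w0: successors {w3}; p there: w3:T. ✓
w3: successors {w5}; p there: w5:F. ✗
w5: successors {w6}; p there: w6:T. ✓
w6: no successors, so □p holds vacuously. ✓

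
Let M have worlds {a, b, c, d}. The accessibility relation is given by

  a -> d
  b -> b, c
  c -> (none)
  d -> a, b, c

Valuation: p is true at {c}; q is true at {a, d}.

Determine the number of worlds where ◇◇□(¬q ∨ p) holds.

a: successors {d}; ◇□(¬q ∨ p) there: d:T. ✓
b: successors {b, c}; ◇□(¬q ∨ p) there: b:T, c:F. ✓
c: no successors, so ◇◇□(¬q ∨ p) fails. ✗
d: successors {a, b, c}; ◇□(¬q ∨ p) there: a:F, b:T, c:F. ✓
Satisfying worlds: {a, b, d}.

3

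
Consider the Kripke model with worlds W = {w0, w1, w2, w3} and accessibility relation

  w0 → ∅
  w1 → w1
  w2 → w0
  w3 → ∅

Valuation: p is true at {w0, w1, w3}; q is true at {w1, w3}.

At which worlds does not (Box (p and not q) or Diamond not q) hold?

{w1}

w0: Box (p and not q) or Diamond not q is T. ✗
w1: Box (p and not q) or Diamond not q is F. ✓
w2: Box (p and not q) or Diamond not q is T. ✗
w3: Box (p and not q) or Diamond not q is T. ✗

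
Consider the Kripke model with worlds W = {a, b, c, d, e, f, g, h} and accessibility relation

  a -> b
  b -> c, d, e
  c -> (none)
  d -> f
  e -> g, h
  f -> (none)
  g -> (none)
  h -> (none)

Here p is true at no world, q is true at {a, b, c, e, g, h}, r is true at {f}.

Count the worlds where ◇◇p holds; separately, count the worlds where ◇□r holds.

For ◇◇p:
a: successors {b}; ◇p there: b:F. ✗
b: successors {c, d, e}; ◇p there: c:F, d:F, e:F. ✗
c: no successors, so ◇◇p fails. ✗
d: successors {f}; ◇p there: f:F. ✗
e: successors {g, h}; ◇p there: g:F, h:F. ✗
f: no successors, so ◇◇p fails. ✗
g: no successors, so ◇◇p fails. ✗
h: no successors, so ◇◇p fails. ✗
— 0 worlds.
For ◇□r:
a: successors {b}; □r there: b:F. ✗
b: successors {c, d, e}; □r there: c:T, d:T, e:F. ✓
c: no successors, so ◇□r fails. ✗
d: successors {f}; □r there: f:T. ✓
e: successors {g, h}; □r there: g:T, h:T. ✓
f: no successors, so ◇□r fails. ✗
g: no successors, so ◇□r fails. ✗
h: no successors, so ◇□r fails. ✗
— 3 worlds.

0 and 3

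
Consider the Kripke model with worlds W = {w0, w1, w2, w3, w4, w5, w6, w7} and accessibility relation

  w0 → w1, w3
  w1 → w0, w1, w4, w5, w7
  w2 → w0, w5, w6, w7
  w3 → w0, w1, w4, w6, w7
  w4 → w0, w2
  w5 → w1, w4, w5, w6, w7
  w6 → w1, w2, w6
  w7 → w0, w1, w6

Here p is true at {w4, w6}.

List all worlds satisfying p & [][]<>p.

w0: p is F, [][]<>p is F. ✗
w1: p is F, [][]<>p is F. ✗
w2: p is F, [][]<>p is F. ✗
w3: p is F, [][]<>p is F. ✗
w4: p is T, [][]<>p is F. ✗
w5: p is F, [][]<>p is F. ✗
w6: p is T, [][]<>p is F. ✗
w7: p is F, [][]<>p is F. ✗

∅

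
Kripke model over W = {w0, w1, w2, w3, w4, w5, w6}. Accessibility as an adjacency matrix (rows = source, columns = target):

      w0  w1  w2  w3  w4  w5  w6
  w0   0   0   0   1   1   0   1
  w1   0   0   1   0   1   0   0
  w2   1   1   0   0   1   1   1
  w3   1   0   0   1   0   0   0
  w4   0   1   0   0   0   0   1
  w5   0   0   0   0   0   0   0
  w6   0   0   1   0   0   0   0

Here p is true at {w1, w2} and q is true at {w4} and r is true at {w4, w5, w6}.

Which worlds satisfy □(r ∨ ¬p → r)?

w0: successors {w3, w4, w6}; r ∨ ¬p → r there: w3:F, w4:T, w6:T. ✗
w1: successors {w2, w4}; r ∨ ¬p → r there: w2:T, w4:T. ✓
w2: successors {w0, w1, w4, w5, w6}; r ∨ ¬p → r there: w0:F, w1:T, w4:T, w5:T, w6:T. ✗
w3: successors {w0, w3}; r ∨ ¬p → r there: w0:F, w3:F. ✗
w4: successors {w1, w6}; r ∨ ¬p → r there: w1:T, w6:T. ✓
w5: no successors, so □(r ∨ ¬p → r) holds vacuously. ✓
w6: successors {w2}; r ∨ ¬p → r there: w2:T. ✓

{w1, w4, w5, w6}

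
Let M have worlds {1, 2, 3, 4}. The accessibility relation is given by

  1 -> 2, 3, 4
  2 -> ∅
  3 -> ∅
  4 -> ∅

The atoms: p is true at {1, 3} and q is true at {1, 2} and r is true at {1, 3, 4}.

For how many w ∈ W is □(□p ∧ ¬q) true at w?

1: successors {2, 3, 4}; □p ∧ ¬q there: 2:F, 3:T, 4:T. ✗
2: no successors, so □(□p ∧ ¬q) holds vacuously. ✓
3: no successors, so □(□p ∧ ¬q) holds vacuously. ✓
4: no successors, so □(□p ∧ ¬q) holds vacuously. ✓
Satisfying worlds: {2, 3, 4}.

3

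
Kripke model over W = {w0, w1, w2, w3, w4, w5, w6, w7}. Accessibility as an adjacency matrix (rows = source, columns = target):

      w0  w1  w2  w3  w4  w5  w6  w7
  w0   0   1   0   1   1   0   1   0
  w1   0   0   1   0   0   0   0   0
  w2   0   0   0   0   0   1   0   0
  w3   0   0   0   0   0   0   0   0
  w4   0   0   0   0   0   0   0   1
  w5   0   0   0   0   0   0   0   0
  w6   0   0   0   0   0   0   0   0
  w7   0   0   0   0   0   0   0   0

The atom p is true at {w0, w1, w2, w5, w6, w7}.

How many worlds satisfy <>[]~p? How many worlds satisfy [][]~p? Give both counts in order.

3 and 6

For <>[]~p:
w0: successors {w1, w3, w4, w6}; []~p there: w1:F, w3:T, w4:F, w6:T. ✓
w1: successors {w2}; []~p there: w2:F. ✗
w2: successors {w5}; []~p there: w5:T. ✓
w3: no successors, so <>[]~p fails. ✗
w4: successors {w7}; []~p there: w7:T. ✓
w5: no successors, so <>[]~p fails. ✗
w6: no successors, so <>[]~p fails. ✗
w7: no successors, so <>[]~p fails. ✗
— 3 worlds.
For [][]~p:
w0: successors {w1, w3, w4, w6}; []~p there: w1:F, w3:T, w4:F, w6:T. ✗
w1: successors {w2}; []~p there: w2:F. ✗
w2: successors {w5}; []~p there: w5:T. ✓
w3: no successors, so [][]~p holds vacuously. ✓
w4: successors {w7}; []~p there: w7:T. ✓
w5: no successors, so [][]~p holds vacuously. ✓
w6: no successors, so [][]~p holds vacuously. ✓
w7: no successors, so [][]~p holds vacuously. ✓
— 6 worlds.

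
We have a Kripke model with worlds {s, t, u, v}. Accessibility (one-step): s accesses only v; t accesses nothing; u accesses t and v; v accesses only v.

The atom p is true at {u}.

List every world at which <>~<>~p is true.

s: successors {v}; ~<>~p there: v:F. ✗
t: no successors, so <>~<>~p fails. ✗
u: successors {t, v}; ~<>~p there: t:T, v:F. ✓
v: successors {v}; ~<>~p there: v:F. ✗

{u}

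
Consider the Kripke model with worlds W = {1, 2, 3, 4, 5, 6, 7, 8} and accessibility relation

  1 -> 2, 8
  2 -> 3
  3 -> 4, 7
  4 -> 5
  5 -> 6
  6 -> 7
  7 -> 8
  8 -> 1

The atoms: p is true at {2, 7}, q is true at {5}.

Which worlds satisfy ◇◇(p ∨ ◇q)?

1: successors {2, 8}; ◇(p ∨ ◇q) there: 2:F, 8:F. ✗
2: successors {3}; ◇(p ∨ ◇q) there: 3:T. ✓
3: successors {4, 7}; ◇(p ∨ ◇q) there: 4:F, 7:F. ✗
4: successors {5}; ◇(p ∨ ◇q) there: 5:F. ✗
5: successors {6}; ◇(p ∨ ◇q) there: 6:T. ✓
6: successors {7}; ◇(p ∨ ◇q) there: 7:F. ✗
7: successors {8}; ◇(p ∨ ◇q) there: 8:F. ✗
8: successors {1}; ◇(p ∨ ◇q) there: 1:T. ✓

{2, 5, 8}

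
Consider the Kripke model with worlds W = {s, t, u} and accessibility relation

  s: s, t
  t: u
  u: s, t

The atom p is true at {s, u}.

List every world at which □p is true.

{t}

s: successors {s, t}; p there: s:T, t:F. ✗
t: successors {u}; p there: u:T. ✓
u: successors {s, t}; p there: s:T, t:F. ✗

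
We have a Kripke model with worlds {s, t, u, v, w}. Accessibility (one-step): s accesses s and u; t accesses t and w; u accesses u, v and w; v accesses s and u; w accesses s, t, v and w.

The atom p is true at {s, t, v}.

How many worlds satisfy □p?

0

s: successors {s, u}; p there: s:T, u:F. ✗
t: successors {t, w}; p there: t:T, w:F. ✗
u: successors {u, v, w}; p there: u:F, v:T, w:F. ✗
v: successors {s, u}; p there: s:T, u:F. ✗
w: successors {s, t, v, w}; p there: s:T, t:T, v:T, w:F. ✗
Satisfying worlds: ∅.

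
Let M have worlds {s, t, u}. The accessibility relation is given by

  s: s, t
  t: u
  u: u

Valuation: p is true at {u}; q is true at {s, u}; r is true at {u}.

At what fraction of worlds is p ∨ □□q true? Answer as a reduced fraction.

2/3

s: p is F, □□q is F. ✗
t: p is F, □□q is T. ✓
u: p is T, □□q is T. ✓
That's 2 of 3 worlds, so 2/3.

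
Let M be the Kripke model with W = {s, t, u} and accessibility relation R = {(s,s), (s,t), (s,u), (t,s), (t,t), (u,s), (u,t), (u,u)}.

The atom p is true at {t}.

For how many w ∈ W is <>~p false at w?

s: successors {s, t, u}; ~p there: s:T, t:F, u:T. ✓
t: successors {s, t}; ~p there: s:T, t:F. ✓
u: successors {s, t, u}; ~p there: s:T, t:F, u:T. ✓
Satisfying worlds: {s, t, u}.
So <>~p fails at the other 0 worlds.

0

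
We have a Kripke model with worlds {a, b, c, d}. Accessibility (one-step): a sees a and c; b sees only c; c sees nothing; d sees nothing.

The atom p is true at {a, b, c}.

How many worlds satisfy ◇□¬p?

2

a: successors {a, c}; □¬p there: a:F, c:T. ✓
b: successors {c}; □¬p there: c:T. ✓
c: no successors, so ◇□¬p fails. ✗
d: no successors, so ◇□¬p fails. ✗
Satisfying worlds: {a, b}.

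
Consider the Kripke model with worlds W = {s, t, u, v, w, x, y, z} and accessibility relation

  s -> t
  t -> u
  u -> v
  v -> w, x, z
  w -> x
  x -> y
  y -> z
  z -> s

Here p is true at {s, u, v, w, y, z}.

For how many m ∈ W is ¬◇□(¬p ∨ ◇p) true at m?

2

s: ◇□(¬p ∨ ◇p) is T. ✗
t: ◇□(¬p ∨ ◇p) is T. ✗
u: ◇□(¬p ∨ ◇p) is F. ✓
v: ◇□(¬p ∨ ◇p) is T. ✗
w: ◇□(¬p ∨ ◇p) is T. ✗
x: ◇□(¬p ∨ ◇p) is T. ✗
y: ◇□(¬p ∨ ◇p) is F. ✓
z: ◇□(¬p ∨ ◇p) is T. ✗
Satisfying worlds: {u, y}.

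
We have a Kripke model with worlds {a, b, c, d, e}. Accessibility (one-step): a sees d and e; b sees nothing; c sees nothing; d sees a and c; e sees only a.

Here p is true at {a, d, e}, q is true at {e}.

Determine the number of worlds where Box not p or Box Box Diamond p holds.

a: Box not p is F, Box Box Diamond p is F. ✗
b: Box not p is T, Box Box Diamond p is T. ✓
c: Box not p is T, Box Box Diamond p is T. ✓
d: Box not p is F, Box Box Diamond p is T. ✓
e: Box not p is F, Box Box Diamond p is T. ✓
Satisfying worlds: {b, c, d, e}.

4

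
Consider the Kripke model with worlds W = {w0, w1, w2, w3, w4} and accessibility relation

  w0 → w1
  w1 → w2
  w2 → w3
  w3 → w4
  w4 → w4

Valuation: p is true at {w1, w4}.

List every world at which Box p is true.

{w0, w3, w4}

w0: successors {w1}; p there: w1:T. ✓
w1: successors {w2}; p there: w2:F. ✗
w2: successors {w3}; p there: w3:F. ✗
w3: successors {w4}; p there: w4:T. ✓
w4: successors {w4}; p there: w4:T. ✓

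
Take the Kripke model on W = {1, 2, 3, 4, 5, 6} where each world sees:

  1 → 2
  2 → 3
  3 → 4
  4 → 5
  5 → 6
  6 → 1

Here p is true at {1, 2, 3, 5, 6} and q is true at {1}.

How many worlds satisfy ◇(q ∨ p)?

1: successors {2}; q ∨ p there: 2:T. ✓
2: successors {3}; q ∨ p there: 3:T. ✓
3: successors {4}; q ∨ p there: 4:F. ✗
4: successors {5}; q ∨ p there: 5:T. ✓
5: successors {6}; q ∨ p there: 6:T. ✓
6: successors {1}; q ∨ p there: 1:T. ✓
Satisfying worlds: {1, 2, 4, 5, 6}.

5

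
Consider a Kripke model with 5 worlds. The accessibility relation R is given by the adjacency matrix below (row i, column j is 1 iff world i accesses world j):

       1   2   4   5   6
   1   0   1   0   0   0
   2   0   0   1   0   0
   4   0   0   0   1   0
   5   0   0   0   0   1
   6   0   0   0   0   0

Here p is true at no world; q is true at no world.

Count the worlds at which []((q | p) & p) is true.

1: successors {2}; (q | p) & p there: 2:F. ✗
2: successors {4}; (q | p) & p there: 4:F. ✗
4: successors {5}; (q | p) & p there: 5:F. ✗
5: successors {6}; (q | p) & p there: 6:F. ✗
6: no successors, so []((q | p) & p) holds vacuously. ✓
Satisfying worlds: {6}.

1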